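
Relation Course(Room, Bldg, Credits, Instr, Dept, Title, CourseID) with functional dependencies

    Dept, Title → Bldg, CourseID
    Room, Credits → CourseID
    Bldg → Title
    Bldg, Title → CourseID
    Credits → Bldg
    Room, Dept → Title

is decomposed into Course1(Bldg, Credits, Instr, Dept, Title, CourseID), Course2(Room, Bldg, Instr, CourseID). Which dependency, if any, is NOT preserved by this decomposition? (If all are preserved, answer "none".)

Room, Dept → Title

Check Room, Dept → Title: no single fragment contains all of {Room, Dept, Title}, and the restricted closure of {Room, Dept} across the fragments never reaches {Title}.
Dept, Title → Bldg, CourseID is preserved.
Room, Credits → CourseID is preserved.
Bldg → Title is preserved.
Bldg, Title → CourseID is preserved.
Credits → Bldg is preserved.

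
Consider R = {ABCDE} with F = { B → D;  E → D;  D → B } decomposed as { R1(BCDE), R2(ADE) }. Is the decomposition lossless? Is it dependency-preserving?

lossy but dependency-preserving

Lossless test: (DE)⁺ = {BDE}, which is a superkey of neither fragment — lossy.
Dependency preservation: every FD's attributes lie within a single fragment, so each can be enforced locally — preserved.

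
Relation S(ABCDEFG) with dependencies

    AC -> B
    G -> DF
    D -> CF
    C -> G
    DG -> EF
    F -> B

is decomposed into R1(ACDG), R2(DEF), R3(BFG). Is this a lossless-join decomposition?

Yes

Chase test. Columns are ABCDEFG; row i has aⱼ where attribute j ∈ Ri, else bᵢⱼ.
Initial tableau (one row per fragment):
  row 1: a1 b12 a3 a4 b15 b16 a7
  row 2: b21 b22 b23 a4 a5 a6 b27
  row 3: b31 a2 b33 b34 b35 a6 a7
Rows 1 and 3 agree on G; apply G→DF and equate their DF entries.
Rows 1 and 2 agree on D; apply D→CF and equate their CF entries.
Rows 1 and 3 agree on D; apply D→CF and equate their CF entries.
Rows 1 and 2 agree on C; apply C→G and equate their G entries.
Rows 1 and 2 agree on DG; apply DG→EF and equate their EF entries.
Rows 1 and 3 agree on DG; apply DG→EF and equate their EF entries.
Rows 1 and 2 agree on F; apply F→B and equate their B entries.
Rows 1 and 3 agree on F; apply F→B and equate their B entries.
Row 1 is now all distinguished symbols — the join is lossless.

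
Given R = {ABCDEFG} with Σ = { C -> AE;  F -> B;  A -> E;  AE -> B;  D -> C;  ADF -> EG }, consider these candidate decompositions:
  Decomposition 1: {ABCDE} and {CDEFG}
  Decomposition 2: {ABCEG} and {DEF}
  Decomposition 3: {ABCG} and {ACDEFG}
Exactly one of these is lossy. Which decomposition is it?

Decomposition 1: common = {CDE}, closure = {ABCDE} → lossless.
Decomposition 2: common = {E}, closure = {E} → lossy.
Decomposition 3: common = {ACG}, closure = {ABCEG} → lossless.

Decomposition 2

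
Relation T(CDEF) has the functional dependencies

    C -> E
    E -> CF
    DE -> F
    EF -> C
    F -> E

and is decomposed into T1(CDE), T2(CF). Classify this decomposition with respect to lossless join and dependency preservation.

lossless and dependency-preserving

Lossless test: (C)⁺ = {CEF}, which contains all of one fragment — lossless.
Dependency preservation: E → CF; DE → F; EF → C; F → E are not contained in any single fragment, but the restricted closure of each left-hand side across the fragments still reaches the right-hand side; the remaining FDs each lie inside some fragment. All dependencies are preserved.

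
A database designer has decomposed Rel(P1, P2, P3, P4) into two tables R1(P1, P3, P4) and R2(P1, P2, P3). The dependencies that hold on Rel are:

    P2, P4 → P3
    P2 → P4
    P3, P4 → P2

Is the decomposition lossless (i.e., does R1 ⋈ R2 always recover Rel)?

Common attributes: R1 ∩ R2 = {P1, P3}.
No dependency enlarges {P1, P3}, so (P1, P3)⁺ = {P1, P3}.
The closure contains neither all of R1 = {P1, P3, P4} nor all of R2 = {P1, P2, P3}, so the common attributes are not a superkey of either fragment. The join is lossy.

No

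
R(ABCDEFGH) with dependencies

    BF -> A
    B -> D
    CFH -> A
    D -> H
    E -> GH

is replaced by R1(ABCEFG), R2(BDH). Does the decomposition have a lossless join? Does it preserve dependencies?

lossless but not dependency-preserving

Lossless test: (B)⁺ = {BDH}, which contains all of one fragment — lossless.
Dependency preservation: the restricted closure of {CFH} across the fragments never reaches {A}, so CFH → A cannot be enforced without a join — not preserved.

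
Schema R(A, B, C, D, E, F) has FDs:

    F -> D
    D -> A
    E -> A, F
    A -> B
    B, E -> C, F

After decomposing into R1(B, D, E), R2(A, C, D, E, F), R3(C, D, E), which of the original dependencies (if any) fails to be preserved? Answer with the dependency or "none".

Check A → B: no single fragment contains all of {A, B}, and the restricted closure of {A} across the fragments never reaches {B}.
F → D is preserved.
D → A is preserved.
E → A, F is preserved.
B, E → C, F is preserved.

A -> B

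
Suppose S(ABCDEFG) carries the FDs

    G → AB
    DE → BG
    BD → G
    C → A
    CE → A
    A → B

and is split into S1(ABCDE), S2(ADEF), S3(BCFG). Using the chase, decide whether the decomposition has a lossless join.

Chase test. Columns are ABCDEFG; row i has aⱼ where attribute j ∈ Si, else bᵢⱼ.
Initial tableau (one row per fragment):
  row 1: a1 a2 a3 a4 a5 b16 b17
  row 2: a1 b22 b23 a4 a5 a6 b27
  row 3: b31 a2 a3 b34 b35 a6 a7
Rows 1 and 2 agree on DE; apply DE→BG and equate their BG entries.
Rows 1 and 3 agree on C; apply C→A and equate their A entries.
No row becomes fully distinguished — the join is lossy.

No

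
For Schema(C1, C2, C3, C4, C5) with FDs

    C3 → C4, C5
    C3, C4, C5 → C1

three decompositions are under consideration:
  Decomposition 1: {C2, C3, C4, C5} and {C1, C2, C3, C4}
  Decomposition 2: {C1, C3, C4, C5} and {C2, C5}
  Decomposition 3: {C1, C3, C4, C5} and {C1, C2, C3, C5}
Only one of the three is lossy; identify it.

Decomposition 1: common = {C2, C3, C4}, closure = {C1, C2, C3, C4, C5} → lossless.
Decomposition 2: common = {C5}, closure = {C5} → lossy.
Decomposition 3: common = {C1, C3, C5}, closure = {C1, C3, C4, C5} → lossless.

Decomposition 2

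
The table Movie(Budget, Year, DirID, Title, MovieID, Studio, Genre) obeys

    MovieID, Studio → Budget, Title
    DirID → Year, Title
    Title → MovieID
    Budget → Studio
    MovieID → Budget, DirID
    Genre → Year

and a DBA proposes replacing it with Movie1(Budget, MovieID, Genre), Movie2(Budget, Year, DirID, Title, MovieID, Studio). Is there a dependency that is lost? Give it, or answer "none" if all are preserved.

Check Genre → Year: no single fragment contains all of {Year, Genre}, and the restricted closure of {Genre} across the fragments never reaches {Year}.
MovieID, Studio → Budget, Title is preserved.
DirID → Year, Title is preserved.
Title → MovieID is preserved.
Budget → Studio is preserved.
MovieID → Budget, DirID is preserved.

Genre → Year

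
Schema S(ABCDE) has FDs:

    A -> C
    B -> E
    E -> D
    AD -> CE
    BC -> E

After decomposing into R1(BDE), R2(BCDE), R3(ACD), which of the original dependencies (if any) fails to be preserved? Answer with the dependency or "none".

Check AD → CE: no single fragment contains all of {ACDE}, and the restricted closure of {AD} across the fragments never reaches {CE}.
A → C is preserved.
B → E is preserved.
E → D is preserved.
BC → E is preserved.

AD -> CE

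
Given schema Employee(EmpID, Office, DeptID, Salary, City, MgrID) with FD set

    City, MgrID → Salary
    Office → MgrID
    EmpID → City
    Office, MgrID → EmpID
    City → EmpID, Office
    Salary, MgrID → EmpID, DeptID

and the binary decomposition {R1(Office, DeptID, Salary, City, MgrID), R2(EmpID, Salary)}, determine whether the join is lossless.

Common attributes: R1 ∩ R2 = {Salary}.
No dependency enlarges {Salary}, so (Salary)⁺ = {Salary}.
The closure contains neither all of R1 = {Office, DeptID, Salary, City, MgrID} nor all of R2 = {EmpID, Salary}, so the common attributes are not a superkey of either fragment. The join is lossy.

No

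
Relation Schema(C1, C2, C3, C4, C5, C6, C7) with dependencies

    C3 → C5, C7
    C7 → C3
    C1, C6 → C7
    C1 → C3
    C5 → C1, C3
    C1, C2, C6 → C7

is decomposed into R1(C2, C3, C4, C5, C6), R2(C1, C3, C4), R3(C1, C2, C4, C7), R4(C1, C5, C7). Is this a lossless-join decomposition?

Yes

Chase test. Columns are C1, C2, C3, C4, C5, C6, C7; row i has aⱼ where attribute j ∈ Ri, else bᵢⱼ.
Initial tableau (one row per fragment):
  row 1: b11 a2 a3 a4 a5 a6 b17
  row 2: a1 b22 a3 a4 b25 b26 b27
  row 3: a1 a2 b33 a4 b35 b36 a7
  row 4: a1 b42 b43 b44 a5 b46 a7
Rows 1 and 2 agree on C3; apply C3→C5, C7 and equate their C5, C7 entries.
Rows 3 and 4 agree on C7; apply C7→C3 and equate their C3 entries.
Rows 2 and 3 agree on C1; apply C1→C3 and equate their C3 entries.
Rows 1 and 2 agree on C5; apply C5→C1, C3 and equate their C1, C3 entries.
Rows 1 and 3 agree on C3; apply C3→C5, C7 and equate their C5, C7 entries.
Row 1 is now all distinguished symbols — the join is lossless.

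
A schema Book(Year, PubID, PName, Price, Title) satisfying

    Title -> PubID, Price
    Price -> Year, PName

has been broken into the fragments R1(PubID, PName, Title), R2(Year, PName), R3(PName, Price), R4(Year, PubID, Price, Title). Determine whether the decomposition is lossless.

Chase test. Columns are Year, PubID, PName, Price, Title; row i has aⱼ where attribute j ∈ Ri, else bᵢⱼ.
Initial tableau (one row per fragment):
  row 1: b11 a2 a3 b14 a5
  row 2: a1 b22 a3 b24 b25
  row 3: b31 b32 a3 a4 b35
  row 4: a1 a2 b43 a4 a5
Rows 1 and 4 agree on Title; apply Title→PubID, Price and equate their PubID, Price entries.
Rows 1 and 3 agree on Price; apply Price→Year, PName and equate their Year, PName entries.
Rows 1 and 4 agree on Price; apply Price→Year, PName and equate their Year, PName entries.
Row 1 is now all distinguished symbols — the join is lossless.

Yes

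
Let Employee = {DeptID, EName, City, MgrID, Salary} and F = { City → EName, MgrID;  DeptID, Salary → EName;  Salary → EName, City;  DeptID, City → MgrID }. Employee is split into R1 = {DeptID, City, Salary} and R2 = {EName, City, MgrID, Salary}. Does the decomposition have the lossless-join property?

Common attributes: R1 ∩ R2 = {City, Salary}.
Closure of {City, Salary}: City → EName, MgrID applies, adding EName, MgrID. So (City, Salary)⁺ = {EName, City, MgrID, Salary}.
This closure contains every attribute of R2, so R1 ∩ R2 → R2. The join is lossless.

Yes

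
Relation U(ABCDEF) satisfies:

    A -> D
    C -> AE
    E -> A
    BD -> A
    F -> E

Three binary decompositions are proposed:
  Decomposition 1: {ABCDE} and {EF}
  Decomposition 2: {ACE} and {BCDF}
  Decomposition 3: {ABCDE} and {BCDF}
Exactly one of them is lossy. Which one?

Decomposition 1

Decomposition 1: common = {E}, closure = {ADE} → lossy.
Decomposition 2: common = {C}, closure = {ACDE} → lossless.
Decomposition 3: common = {BCD}, closure = {ABCDE} → lossless.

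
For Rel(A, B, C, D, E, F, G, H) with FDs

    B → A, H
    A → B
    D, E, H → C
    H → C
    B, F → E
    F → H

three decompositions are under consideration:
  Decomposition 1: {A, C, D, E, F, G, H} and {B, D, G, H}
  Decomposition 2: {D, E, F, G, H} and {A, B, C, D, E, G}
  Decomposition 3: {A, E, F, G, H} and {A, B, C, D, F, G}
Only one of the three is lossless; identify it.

Decomposition 3

Decomposition 1: common = {D, G, H}, closure = {C, D, G, H} → lossy.
Decomposition 2: common = {D, E, G}, closure = {D, E, G} → lossy.
Decomposition 3: common = {A, F, G}, closure = {A, B, C, E, F, G, H} → lossless.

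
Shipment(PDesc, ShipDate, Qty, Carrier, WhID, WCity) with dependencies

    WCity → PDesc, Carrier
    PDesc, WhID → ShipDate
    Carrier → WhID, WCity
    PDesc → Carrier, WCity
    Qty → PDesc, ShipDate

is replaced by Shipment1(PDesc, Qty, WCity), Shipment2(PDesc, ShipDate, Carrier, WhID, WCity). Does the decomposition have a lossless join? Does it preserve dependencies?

Lossless test: (PDesc, WCity)⁺ = {PDesc, ShipDate, Carrier, WhID, WCity}, which contains all of one fragment — lossless.
Dependency preservation: Qty → PDesc, ShipDate is not contained in any single fragment, but the restricted closure of its left-hand side across the fragments still reaches the right-hand side; the remaining FDs each lie inside some fragment. All dependencies are preserved.

lossless and dependency-preserving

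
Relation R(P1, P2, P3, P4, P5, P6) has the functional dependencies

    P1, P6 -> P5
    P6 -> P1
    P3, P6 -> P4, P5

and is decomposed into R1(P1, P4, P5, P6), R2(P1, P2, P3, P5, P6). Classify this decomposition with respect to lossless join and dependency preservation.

lossy and not dependency-preserving

Lossless test: (P1, P5, P6)⁺ = {P1, P5, P6}, which is a superkey of neither fragment — lossy.
Dependency preservation: the restricted closure of {P3, P6} across the fragments never reaches {P4, P5}, so P3, P6 → P4, P5 cannot be enforced without a join — not preserved.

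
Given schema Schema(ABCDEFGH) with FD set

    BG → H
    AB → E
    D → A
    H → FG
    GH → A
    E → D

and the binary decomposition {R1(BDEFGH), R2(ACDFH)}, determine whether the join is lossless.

Common attributes: R1 ∩ R2 = {DFH}.
Closure of {DFH}: D → A applies, adding A; H → FG applies, adding G. So (DFH)⁺ = {ADFGH}.
The closure contains neither all of R1 = {BDEFGH} nor all of R2 = {ACDFH}, so the common attributes are not a superkey of either fragment. The join is lossy.

No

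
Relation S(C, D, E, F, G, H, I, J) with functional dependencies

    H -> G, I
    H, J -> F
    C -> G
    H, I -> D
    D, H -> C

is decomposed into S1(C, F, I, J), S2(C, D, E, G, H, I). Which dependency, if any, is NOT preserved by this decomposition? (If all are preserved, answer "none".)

H, J -> F

Check H, J → F: no single fragment contains all of {F, H, J}, and the restricted closure of {H, J} across the fragments never reaches {F}.
H → G, I is preserved.
C → G is preserved.
H, I → D is preserved.
D, H → C is preserved.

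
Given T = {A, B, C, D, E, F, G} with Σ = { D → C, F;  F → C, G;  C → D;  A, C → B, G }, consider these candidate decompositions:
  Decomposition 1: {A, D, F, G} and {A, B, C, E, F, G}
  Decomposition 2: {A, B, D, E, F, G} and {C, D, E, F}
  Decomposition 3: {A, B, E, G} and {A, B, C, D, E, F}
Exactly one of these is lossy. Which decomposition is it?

Decomposition 3

Decomposition 1: common = {A, F, G}, closure = {A, B, C, D, F, G} → lossless.
Decomposition 2: common = {D, E, F}, closure = {C, D, E, F, G} → lossless.
Decomposition 3: common = {A, B, E}, closure = {A, B, E} → lossy.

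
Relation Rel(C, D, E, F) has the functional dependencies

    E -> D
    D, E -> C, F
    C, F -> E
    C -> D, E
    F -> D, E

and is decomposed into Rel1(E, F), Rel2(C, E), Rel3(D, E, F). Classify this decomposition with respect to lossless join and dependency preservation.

lossless and dependency-preserving

Lossless test (chase): Rows 1 and 2 agree on E; apply E→D and equate their D entries. Rows 1 and 3 agree on E; apply E→D and equate their D entries. Rows 1 and 2 agree on D, E; apply D, E→C, F and equate their C, F entries. Rows 1 and 3 agree on D, E; apply D, E→C, F and equate their C, F entries. Row 1 is now all distinguished symbols — the join is lossless.
Dependency preservation: D, E → C, F; C, F → E; C → D, E are not contained in any single fragment, but the restricted closure of each left-hand side across the fragments still reaches the right-hand side; the remaining FDs each lie inside some fragment. All dependencies are preserved.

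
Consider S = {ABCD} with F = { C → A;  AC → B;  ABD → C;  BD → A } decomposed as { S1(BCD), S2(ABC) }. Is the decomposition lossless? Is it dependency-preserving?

lossless and dependency-preserving

Lossless test: (BC)⁺ = {ABC}, which contains all of one fragment — lossless.
Dependency preservation: ABD → C; BD → A are not contained in any single fragment, but the restricted closure of each left-hand side across the fragments still reaches the right-hand side; the remaining FDs each lie inside some fragment. All dependencies are preserved.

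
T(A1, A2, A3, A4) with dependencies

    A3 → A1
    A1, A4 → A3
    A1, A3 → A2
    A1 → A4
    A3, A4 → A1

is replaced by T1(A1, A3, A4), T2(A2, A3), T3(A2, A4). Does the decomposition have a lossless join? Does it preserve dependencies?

Lossless test (chase): Rows 1 and 2 agree on A3; apply A3→A1 and equate their A1 entries. Rows 1 and 2 agree on A1, A3; apply A1, A3→A2 and equate their A2 entries. Rows 1 and 2 agree on A1; apply A1→A4 and equate their A4 entries. Row 1 is now all distinguished symbols — the join is lossless.
Dependency preservation: A1, A3 → A2 is not contained in any single fragment, but the restricted closure of its left-hand side across the fragments still reaches the right-hand side; the remaining FDs each lie inside some fragment. All dependencies are preserved.

lossless and dependency-preserving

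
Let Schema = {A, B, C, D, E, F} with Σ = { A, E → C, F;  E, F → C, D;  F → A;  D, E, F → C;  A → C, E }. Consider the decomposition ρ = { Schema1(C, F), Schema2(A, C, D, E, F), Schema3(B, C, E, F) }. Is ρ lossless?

Yes

Chase test. Columns are A, B, C, D, E, F; row i has aⱼ where attribute j ∈ Schemai, else bᵢⱼ.
Initial tableau (one row per fragment):
  row 1: b11 b12 a3 b14 b15 a6
  row 2: a1 b22 a3 a4 a5 a6
  row 3: b31 a2 a3 b34 a5 a6
Rows 2 and 3 agree on E, F; apply E, F→C, D and equate their C, D entries.
Rows 1 and 2 agree on F; apply F→A and equate their A entries.
Rows 1 and 3 agree on F; apply F→A and equate their A entries.
Rows 1 and 2 agree on A; apply A→C, E and equate their C, E entries.
Rows 1 and 2 agree on E, F; apply E, F→C, D and equate their C, D entries.
Row 3 is now all distinguished symbols — the join is lossless.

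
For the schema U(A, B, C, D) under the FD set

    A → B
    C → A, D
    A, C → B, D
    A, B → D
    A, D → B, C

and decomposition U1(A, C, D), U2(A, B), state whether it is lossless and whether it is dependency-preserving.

lossless and dependency-preserving

Lossless test: (A)⁺ = {A, B, C, D}, which contains all of one fragment — lossless.
Dependency preservation: A, C → B, D; A, B → D; A, D → B, C are not contained in any single fragment, but the restricted closure of each left-hand side across the fragments still reaches the right-hand side; the remaining FDs each lie inside some fragment. All dependencies are preserved.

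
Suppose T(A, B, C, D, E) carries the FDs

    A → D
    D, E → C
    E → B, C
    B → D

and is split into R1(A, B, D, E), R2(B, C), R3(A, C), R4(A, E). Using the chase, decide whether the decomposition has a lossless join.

No

Chase test. Columns are A, B, C, D, E; row i has aⱼ where attribute j ∈ Ri, else bᵢⱼ.
Initial tableau (one row per fragment):
  row 1: a1 a2 b13 a4 a5
  row 2: b21 a2 a3 b24 b25
  row 3: a1 b32 a3 b34 b35
  row 4: a1 b42 b43 b44 a5
Rows 1 and 3 agree on A; apply A→D and equate their D entries.
Rows 1 and 4 agree on A; apply A→D and equate their D entries.
Rows 1 and 4 agree on D, E; apply D, E→C and equate their C entries.
Rows 1 and 4 agree on E; apply E→B, C and equate their B, C entries.
Rows 1 and 2 agree on B; apply B→D and equate their D entries.
No row becomes fully distinguished — the join is lossy.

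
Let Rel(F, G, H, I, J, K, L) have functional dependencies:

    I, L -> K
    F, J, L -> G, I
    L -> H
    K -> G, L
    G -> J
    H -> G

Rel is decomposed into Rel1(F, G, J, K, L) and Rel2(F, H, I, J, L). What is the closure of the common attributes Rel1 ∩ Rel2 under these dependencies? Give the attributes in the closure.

Rel1 ∩ Rel2 = {F, J, L}.
F, J, L → G, I applies, adding G, I
L → H applies, adding H
I, L → K applies, adding K
Closure: {F, G, H, I, J, K, L}.

F, G, H, I, J, K, L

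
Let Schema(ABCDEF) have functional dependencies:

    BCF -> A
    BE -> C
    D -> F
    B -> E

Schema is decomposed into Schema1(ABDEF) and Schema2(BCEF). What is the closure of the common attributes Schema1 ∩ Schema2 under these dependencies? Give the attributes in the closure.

Schema1 ∩ Schema2 = {BEF}.
BE → C applies, adding C
BCF → A applies, adding A
Closure: {ABCEF}.

ABCEF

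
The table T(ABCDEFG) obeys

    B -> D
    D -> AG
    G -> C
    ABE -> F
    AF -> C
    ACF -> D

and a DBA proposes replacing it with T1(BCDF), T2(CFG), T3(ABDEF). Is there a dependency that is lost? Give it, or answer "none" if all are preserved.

Check D → AG: no single fragment contains all of {ADG}, and the restricted closure of {D} across the fragments never reaches {AG}.
B → D is preserved.
G → C is preserved.
ABE → F is preserved.
AF → C is preserved.
ACF → D is preserved.

D -> AG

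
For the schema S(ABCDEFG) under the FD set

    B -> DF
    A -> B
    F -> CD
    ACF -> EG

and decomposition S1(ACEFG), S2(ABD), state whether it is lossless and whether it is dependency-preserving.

lossless but not dependency-preserving

Lossless test: (A)⁺ = {ABCDEFG}, which contains all of one fragment — lossless.
Dependency preservation: the restricted closure of {B} across the fragments never reaches {DF}, so B → DF cannot be enforced without a join — not preserved.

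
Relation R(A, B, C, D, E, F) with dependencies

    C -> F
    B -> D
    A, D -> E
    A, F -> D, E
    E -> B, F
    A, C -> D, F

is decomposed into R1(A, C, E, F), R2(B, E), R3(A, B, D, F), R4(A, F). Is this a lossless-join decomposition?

Chase test. Columns are A, B, C, D, E, F; row i has aⱼ where attribute j ∈ Ri, else bᵢⱼ.
Initial tableau (one row per fragment):
  row 1: a1 b12 a3 b14 a5 a6
  row 2: b21 a2 b23 b24 a5 b26
  row 3: a1 a2 b33 a4 b35 a6
  row 4: a1 b42 b43 b44 b45 a6
Rows 2 and 3 agree on B; apply B→D and equate their D entries.
Rows 1 and 3 agree on A, F; apply A, F→D, E and equate their D, E entries.
Rows 1 and 4 agree on A, F; apply A, F→D, E and equate their D, E entries.
Rows 1 and 2 agree on E; apply E→B, F and equate their B, F entries.
Rows 1 and 4 agree on E; apply E→B, F and equate their B, F entries.
Row 1 is now all distinguished symbols — the join is lossless.

Yes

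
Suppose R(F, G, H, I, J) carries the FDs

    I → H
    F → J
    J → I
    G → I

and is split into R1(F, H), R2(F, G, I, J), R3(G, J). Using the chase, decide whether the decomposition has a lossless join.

Chase test. Columns are F, G, H, I, J; row i has aⱼ where attribute j ∈ Ri, else bᵢⱼ.
Initial tableau (one row per fragment):
  row 1: a1 b12 a3 b14 b15
  row 2: a1 a2 b23 a4 a5
  row 3: b31 a2 b33 b34 a5
Rows 1 and 2 agree on F; apply F→J and equate their J entries.
Rows 1 and 2 agree on J; apply J→I and equate their I entries.
Rows 1 and 3 agree on J; apply J→I and equate their I entries.
Rows 1 and 2 agree on I; apply I→H and equate their H entries.
Rows 1 and 3 agree on I; apply I→H and equate their H entries.
Row 2 is now all distinguished symbols — the join is lossless.

Yes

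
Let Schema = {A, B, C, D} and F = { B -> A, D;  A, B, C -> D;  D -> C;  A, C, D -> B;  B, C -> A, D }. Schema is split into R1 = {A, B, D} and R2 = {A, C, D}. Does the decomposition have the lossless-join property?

Yes

Common attributes: R1 ∩ R2 = {A, D}.
Closure of {A, D}: D → C applies, adding C; A, C, D → B applies, adding B. So (A, D)⁺ = {A, B, C, D}.
This closure contains every attribute of R1, so R1 ∩ R2 → R1. The join is lossless.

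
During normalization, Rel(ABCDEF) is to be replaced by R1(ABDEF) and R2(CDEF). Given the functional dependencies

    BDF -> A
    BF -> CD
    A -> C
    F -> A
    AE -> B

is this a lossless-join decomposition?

Yes

Common attributes: R1 ∩ R2 = {DEF}.
Closure of {DEF}: F → A applies, adding A; AE → B applies, adding B; BF → CD applies, adding C. So (DEF)⁺ = {ABCDEF}.
This closure contains every attribute of R1, so R1 ∩ R2 → R1. The join is lossless.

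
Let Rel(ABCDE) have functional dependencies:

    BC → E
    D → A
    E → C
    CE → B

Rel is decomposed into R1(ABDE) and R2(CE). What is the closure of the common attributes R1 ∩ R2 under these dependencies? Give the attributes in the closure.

R1 ∩ R2 = {E}.
E → C applies, adding C
CE → B applies, adding B
Closure: {BCE}.

BCE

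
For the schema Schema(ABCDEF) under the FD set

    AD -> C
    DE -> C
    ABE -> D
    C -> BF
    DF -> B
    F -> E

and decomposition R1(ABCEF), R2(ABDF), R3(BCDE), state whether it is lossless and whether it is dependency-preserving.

lossless and dependency-preserving

Lossless test (chase): Rows 1 and 3 agree on C; apply C→BF and equate their BF entries. Rows 1 and 2 agree on F; apply F→E and equate their E entries. Rows 2 and 3 agree on DE; apply DE→C and equate their C entries. Rows 1 and 2 agree on ABE; apply ABE→D and equate their D entries. Row 1 is now all distinguished symbols — the join is lossless.
Dependency preservation: AD → C; ABE → D are not contained in any single fragment, but the restricted closure of each left-hand side across the fragments still reaches the right-hand side; the remaining FDs each lie inside some fragment. All dependencies are preserved.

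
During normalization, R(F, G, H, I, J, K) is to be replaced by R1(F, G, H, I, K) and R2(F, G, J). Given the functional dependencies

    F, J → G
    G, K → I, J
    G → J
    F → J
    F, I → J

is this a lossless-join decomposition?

Yes

Common attributes: R1 ∩ R2 = {F, G}.
Closure of {F, G}: G → J applies, adding J. So (F, G)⁺ = {F, G, J}.
This closure contains every attribute of R2, so R1 ∩ R2 → R2. The join is lossless.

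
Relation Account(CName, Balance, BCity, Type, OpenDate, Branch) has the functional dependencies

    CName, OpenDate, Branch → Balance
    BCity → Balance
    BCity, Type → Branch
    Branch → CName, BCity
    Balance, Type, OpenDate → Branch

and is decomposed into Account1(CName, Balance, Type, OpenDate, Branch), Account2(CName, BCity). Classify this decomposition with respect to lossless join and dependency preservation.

Lossless test: (CName)⁺ = {CName}, which is a superkey of neither fragment — lossy.
Dependency preservation: the restricted closure of {BCity} across the fragments never reaches {Balance}, so BCity → Balance cannot be enforced without a join — not preserved.

lossy and not dependency-preserving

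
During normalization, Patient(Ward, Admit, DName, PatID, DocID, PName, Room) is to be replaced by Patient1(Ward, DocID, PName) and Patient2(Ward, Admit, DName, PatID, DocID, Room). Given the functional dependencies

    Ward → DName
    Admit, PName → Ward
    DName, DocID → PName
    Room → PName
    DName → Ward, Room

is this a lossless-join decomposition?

Yes

Common attributes: Patient1 ∩ Patient2 = {Ward, DocID}.
Closure of {Ward, DocID}: Ward → DName applies, adding DName; DName, DocID → PName applies, adding PName; DName → Ward, Room applies, adding Room. So (Ward, DocID)⁺ = {Ward, DName, DocID, PName, Room}.
This closure contains every attribute of Patient1, so Patient1 ∩ Patient2 → Patient1. The join is lossless.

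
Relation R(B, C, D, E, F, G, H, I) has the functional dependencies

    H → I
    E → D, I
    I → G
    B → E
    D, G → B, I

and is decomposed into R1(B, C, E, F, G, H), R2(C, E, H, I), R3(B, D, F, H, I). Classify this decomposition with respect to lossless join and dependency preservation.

lossless but not dependency-preserving

Lossless test (chase): Rows 1 and 2 agree on H; apply H→I and equate their I entries. Rows 1 and 2 agree on E; apply E→D, I and equate their D, I entries. Rows 1 and 2 agree on I; apply I→G and equate their G entries. Rows 1 and 3 agree on I; apply I→G and equate their G entries. Rows 1 and 3 agree on B; apply B→E and equate their E entries. Rows 1 and 2 agree on D, G; apply D, G→B, I and equate their B, I entries. Rows 1 and 3 agree on E; apply E→D, I and equate their D, I entries. Row 1 is now all distinguished symbols — the join is lossless.
Dependency preservation: the restricted closure of {I} across the fragments never reaches {G}, so I → G cannot be enforced without a join — not preserved.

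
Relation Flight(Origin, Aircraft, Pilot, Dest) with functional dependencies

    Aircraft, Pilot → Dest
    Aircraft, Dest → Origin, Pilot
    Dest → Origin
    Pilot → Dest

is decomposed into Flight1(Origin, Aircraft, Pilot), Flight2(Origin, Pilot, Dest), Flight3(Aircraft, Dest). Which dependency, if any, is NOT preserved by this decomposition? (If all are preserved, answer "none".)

Check Aircraft, Dest → Origin, Pilot: no single fragment contains all of {Origin, Aircraft, Pilot, Dest}, and the restricted closure of {Aircraft, Dest} across the fragments never reaches {Origin, Pilot}.
Aircraft, Pilot → Dest is preserved.
Dest → Origin is preserved.
Pilot → Dest is preserved.

Aircraft, Dest → Origin, Pilot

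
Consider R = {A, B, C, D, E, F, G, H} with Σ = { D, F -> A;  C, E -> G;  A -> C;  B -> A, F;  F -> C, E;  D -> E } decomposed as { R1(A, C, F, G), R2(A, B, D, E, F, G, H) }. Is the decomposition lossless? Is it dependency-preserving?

Lossless test: (A, F, G)⁺ = {A, C, E, F, G}, which contains all of one fragment — lossless.
Dependency preservation: the restricted closure of {C, E} across the fragments never reaches {G}, so C, E → G cannot be enforced without a join — not preserved.

lossless but not dependency-preserving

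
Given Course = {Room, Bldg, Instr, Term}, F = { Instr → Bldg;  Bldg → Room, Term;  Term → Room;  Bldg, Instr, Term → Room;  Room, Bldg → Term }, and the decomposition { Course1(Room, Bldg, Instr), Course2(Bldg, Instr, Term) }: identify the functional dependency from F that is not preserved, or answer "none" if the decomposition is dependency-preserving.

Term → Room

Check Term → Room: no single fragment contains all of {Room, Term}, and the restricted closure of {Term} across the fragments never reaches {Room}.
Instr → Bldg is preserved.
Bldg → Room, Term is preserved.
Bldg, Instr, Term → Room is preserved.
Room, Bldg → Term is preserved.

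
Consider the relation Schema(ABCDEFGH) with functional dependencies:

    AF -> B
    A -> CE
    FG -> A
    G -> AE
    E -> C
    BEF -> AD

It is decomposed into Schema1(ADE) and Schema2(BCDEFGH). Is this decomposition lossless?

Common attributes: Schema1 ∩ Schema2 = {DE}.
Closure of {DE}: E → C applies, adding C. So (DE)⁺ = {CDE}.
The closure contains neither all of Schema1 = {ADE} nor all of Schema2 = {BCDEFGH}, so the common attributes are not a superkey of either fragment. The join is lossy.

No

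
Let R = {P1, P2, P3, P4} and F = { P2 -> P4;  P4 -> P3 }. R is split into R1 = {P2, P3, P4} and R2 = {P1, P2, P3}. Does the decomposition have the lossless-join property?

Common attributes: R1 ∩ R2 = {P2, P3}.
Closure of {P2, P3}: P2 → P4 applies, adding P4. So (P2, P3)⁺ = {P2, P3, P4}.
This closure contains every attribute of R1, so R1 ∩ R2 → R1. The join is lossless.

Yes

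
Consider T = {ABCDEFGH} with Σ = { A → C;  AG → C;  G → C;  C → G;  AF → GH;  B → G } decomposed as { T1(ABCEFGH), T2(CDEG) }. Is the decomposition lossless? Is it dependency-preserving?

Lossless test: (CEG)⁺ = {CEG}, which is a superkey of neither fragment — lossy.
Dependency preservation: every FD's attributes lie within a single fragment, so each can be enforced locally — preserved.

lossy but dependency-preserving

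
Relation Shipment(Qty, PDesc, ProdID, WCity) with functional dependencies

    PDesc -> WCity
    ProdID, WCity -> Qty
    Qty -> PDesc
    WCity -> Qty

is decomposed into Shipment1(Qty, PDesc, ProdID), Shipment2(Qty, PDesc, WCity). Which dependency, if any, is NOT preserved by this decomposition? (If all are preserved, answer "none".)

PDesc → WCity lies within Shipment2.
ProdID, WCity → Qty: restricted closure across fragments reaches Qty.
Qty → PDesc lies within Shipment1.
WCity → Qty lies within Shipment2.
Every dependency is enforceable on the fragments, so the decomposition is dependency-preserving.

none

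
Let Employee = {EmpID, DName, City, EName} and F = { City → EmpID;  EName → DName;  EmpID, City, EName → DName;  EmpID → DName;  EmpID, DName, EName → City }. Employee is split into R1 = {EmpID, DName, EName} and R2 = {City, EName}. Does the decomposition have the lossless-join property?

Common attributes: R1 ∩ R2 = {EName}.
Closure of {EName}: EName → DName applies, adding DName. So (EName)⁺ = {DName, EName}.
The closure contains neither all of R1 = {EmpID, DName, EName} nor all of R2 = {City, EName}, so the common attributes are not a superkey of either fragment. The join is lossy.

No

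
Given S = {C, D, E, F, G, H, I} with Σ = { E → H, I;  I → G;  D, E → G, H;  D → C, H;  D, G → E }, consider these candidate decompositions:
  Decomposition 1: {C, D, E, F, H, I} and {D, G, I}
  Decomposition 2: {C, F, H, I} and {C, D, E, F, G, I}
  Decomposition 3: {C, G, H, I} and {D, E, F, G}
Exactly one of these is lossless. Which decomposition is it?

Decomposition 1: common = {D, I}, closure = {C, D, E, G, H, I} → lossless.
Decomposition 2: common = {C, F, I}, closure = {C, F, G, I} → lossy.
Decomposition 3: common = {G}, closure = {G} → lossy.

Decomposition 1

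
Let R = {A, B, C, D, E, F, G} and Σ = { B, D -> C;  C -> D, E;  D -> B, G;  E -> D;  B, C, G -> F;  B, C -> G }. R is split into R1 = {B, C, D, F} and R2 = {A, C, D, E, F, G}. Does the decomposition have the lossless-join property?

Common attributes: R1 ∩ R2 = {C, D, F}.
Closure of {C, D, F}: C → D, E applies, adding E; D → B, G applies, adding B, G. So (C, D, F)⁺ = {B, C, D, E, F, G}.
This closure contains every attribute of R1, so R1 ∩ R2 → R1. The join is lossless.

Yes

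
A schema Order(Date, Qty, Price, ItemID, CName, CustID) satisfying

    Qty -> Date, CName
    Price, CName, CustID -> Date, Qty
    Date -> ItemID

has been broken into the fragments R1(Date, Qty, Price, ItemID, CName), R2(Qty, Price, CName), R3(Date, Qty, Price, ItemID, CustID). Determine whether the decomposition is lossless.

Yes

Chase test. Columns are Date, Qty, Price, ItemID, CName, CustID; row i has aⱼ where attribute j ∈ Ri, else bᵢⱼ.
Initial tableau (one row per fragment):
  row 1: a1 a2 a3 a4 a5 b16
  row 2: b21 a2 a3 b24 a5 b26
  row 3: a1 a2 a3 a4 b35 a6
Rows 1 and 2 agree on Qty; apply Qty→Date, CName and equate their Date, CName entries.
Rows 1 and 3 agree on Qty; apply Qty→Date, CName and equate their Date, CName entries.
Rows 1 and 2 agree on Date; apply Date→ItemID and equate their ItemID entries.
Row 3 is now all distinguished symbols — the join is lossless.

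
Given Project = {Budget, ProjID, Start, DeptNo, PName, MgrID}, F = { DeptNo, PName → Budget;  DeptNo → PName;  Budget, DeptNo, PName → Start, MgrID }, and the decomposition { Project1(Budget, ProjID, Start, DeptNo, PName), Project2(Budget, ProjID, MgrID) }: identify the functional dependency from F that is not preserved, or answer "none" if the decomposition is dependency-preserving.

Check Budget, DeptNo, PName → Start, MgrID: no single fragment contains all of {Budget, Start, DeptNo, PName, MgrID}, and the restricted closure of {Budget, DeptNo, PName} across the fragments never reaches {Start, MgrID}.
DeptNo, PName → Budget is preserved.
DeptNo → PName is preserved.

Budget, DeptNo, PName → Start, MgrID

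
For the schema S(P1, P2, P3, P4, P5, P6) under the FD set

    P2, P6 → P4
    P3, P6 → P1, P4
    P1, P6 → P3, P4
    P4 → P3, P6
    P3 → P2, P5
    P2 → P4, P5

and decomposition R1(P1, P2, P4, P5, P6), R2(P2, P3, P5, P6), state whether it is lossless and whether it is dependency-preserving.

Lossless test: (P2, P5, P6)⁺ = {P1, P2, P3, P4, P5, P6}, which contains all of one fragment — lossless.
Dependency preservation: P3, P6 → P1, P4; P1, P6 → P3, P4; P4 → P3, P6 are not contained in any single fragment, but the restricted closure of each left-hand side across the fragments still reaches the right-hand side; the remaining FDs each lie inside some fragment. All dependencies are preserved.

lossless and dependency-preserving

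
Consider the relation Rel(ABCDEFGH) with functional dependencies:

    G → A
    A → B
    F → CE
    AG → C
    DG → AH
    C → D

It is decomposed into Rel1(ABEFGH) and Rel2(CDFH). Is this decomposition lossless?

Common attributes: Rel1 ∩ Rel2 = {FH}.
Closure of {FH}: F → CE applies, adding CE; C → D applies, adding D. So (FH)⁺ = {CDEFH}.
This closure contains every attribute of Rel2, so Rel1 ∩ Rel2 → Rel2. The join is lossless.

Yes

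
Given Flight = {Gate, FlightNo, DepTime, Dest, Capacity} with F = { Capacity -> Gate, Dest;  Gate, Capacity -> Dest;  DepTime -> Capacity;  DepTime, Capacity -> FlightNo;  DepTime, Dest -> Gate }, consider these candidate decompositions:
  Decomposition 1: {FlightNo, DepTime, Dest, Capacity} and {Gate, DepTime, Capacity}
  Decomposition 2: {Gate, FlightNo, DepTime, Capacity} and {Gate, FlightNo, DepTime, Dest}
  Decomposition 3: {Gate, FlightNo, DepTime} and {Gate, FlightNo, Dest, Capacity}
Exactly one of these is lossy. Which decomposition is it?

Decomposition 3

Decomposition 1: common = {DepTime, Capacity}, closure = {Gate, FlightNo, DepTime, Dest, Capacity} → lossless.
Decomposition 2: common = {Gate, FlightNo, DepTime}, closure = {Gate, FlightNo, DepTime, Dest, Capacity} → lossless.
Decomposition 3: common = {Gate, FlightNo}, closure = {Gate, FlightNo} → lossy.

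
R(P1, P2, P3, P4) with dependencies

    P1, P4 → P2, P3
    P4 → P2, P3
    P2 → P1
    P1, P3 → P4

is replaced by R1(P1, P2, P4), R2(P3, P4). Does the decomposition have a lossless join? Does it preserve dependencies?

Lossless test: (P4)⁺ = {P1, P2, P3, P4}, which contains all of one fragment — lossless.
Dependency preservation: the restricted closure of {P1, P3} across the fragments never reaches {P4}, so P1, P3 → P4 cannot be enforced without a join — not preserved.

lossless but not dependency-preserving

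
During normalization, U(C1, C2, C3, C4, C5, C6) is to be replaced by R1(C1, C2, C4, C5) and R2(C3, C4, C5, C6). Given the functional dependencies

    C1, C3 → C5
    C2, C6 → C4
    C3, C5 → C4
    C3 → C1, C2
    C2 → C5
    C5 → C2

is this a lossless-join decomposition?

Common attributes: R1 ∩ R2 = {C4, C5}.
Closure of {C4, C5}: C5 → C2 applies, adding C2. So (C4, C5)⁺ = {C2, C4, C5}.
The closure contains neither all of R1 = {C1, C2, C4, C5} nor all of R2 = {C3, C4, C5, C6}, so the common attributes are not a superkey of either fragment. The join is lossy.

No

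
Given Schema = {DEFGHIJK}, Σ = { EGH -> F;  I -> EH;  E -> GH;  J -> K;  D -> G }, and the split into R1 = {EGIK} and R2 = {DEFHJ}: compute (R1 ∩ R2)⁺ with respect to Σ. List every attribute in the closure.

R1 ∩ R2 = {E}.
E → GH applies, adding GH
EGH → F applies, adding F
Closure: {EFGH}.

EFGH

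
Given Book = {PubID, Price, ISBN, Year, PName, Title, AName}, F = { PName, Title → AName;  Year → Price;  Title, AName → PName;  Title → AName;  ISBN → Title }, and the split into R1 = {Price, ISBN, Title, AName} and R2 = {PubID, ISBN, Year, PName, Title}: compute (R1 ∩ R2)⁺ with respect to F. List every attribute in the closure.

ISBN, PName, Title, AName

R1 ∩ R2 = {ISBN, Title}.
Title → AName applies, adding AName
Title, AName → PName applies, adding PName
Closure: {ISBN, PName, Title, AName}.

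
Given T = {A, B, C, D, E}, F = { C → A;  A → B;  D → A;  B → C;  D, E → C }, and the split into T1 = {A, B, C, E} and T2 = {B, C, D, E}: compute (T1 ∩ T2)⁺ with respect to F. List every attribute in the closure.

A, B, C, E

T1 ∩ T2 = {B, C, E}.
C → A applies, adding A
Closure: {A, B, C, E}.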